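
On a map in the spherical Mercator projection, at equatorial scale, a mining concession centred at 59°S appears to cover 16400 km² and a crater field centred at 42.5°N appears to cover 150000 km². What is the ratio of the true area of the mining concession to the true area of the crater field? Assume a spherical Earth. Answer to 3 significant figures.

0.0534

Mercator's areal exaggeration is sec²φ; hence true area = (apparent area) · cos²φ.
True area of mining concession: 16400 × cos²(59°) = 16400 × 0.2653 = 4350 km².
True area of crater field: 150000 × cos²(42.5°) = 150000 × 0.5436 = 81540 km².
Ratio = 4350 / 81540 ≈ 0.0534.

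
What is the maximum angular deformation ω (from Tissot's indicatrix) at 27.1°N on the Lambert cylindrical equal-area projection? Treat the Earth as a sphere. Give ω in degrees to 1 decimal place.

13.3°

The Lambert cylindrical equal-area projection is the cylindrical equal-area projection with its standard parallel at the equator (φ₀ = 0). A cylindrical equal-area projection with standard parallel φ₀ has meridian scale h = cos φ / cos φ₀ and parallel scale k = cos φ₀ / cos φ (so areas are preserved, h·k = 1).
At 27.1°: h = 0.8902, k = 1.123; principal scales a = 1.123, b = 0.8902.
sin(ω/2) = (a − b)/(a + b) = 0.2331/2.014 = 0.1158, so ω = 2 arcsin(0.1158) ≈ 13.3°.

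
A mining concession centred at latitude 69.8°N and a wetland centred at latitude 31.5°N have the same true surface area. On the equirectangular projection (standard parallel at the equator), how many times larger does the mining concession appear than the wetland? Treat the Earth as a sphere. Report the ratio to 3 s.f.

In the plate carrée (x = Rλ, y = Rφ), meridians are true-scale (h = 1) and parallels are stretched by k = sec φ.
Areal scale at 69.8°: h·k = 1.000 × 2.896 = 2.896.
Areal scale at 31.5°: h·k = 1.000 × 1.173 = 1.173.
Ratio = 2.896/1.173 ≈ 2.47.

2.47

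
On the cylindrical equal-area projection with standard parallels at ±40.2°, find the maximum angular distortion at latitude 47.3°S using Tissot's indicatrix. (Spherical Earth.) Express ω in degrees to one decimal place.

13.6°

For cylindrical equal-area with standard parallel φ₀, h = cos φ / cos φ₀ and k = cos φ₀ / cos φ, so h·k = 1.
At 47.3°: h = 0.8879, k = 1.126; principal scales a = 1.126, b = 0.8879.
sin(ω/2) = (a − b)/(a + b) = 0.2384/2.014 = 0.1184, so ω = 2 arcsin(0.1184) ≈ 13.6°.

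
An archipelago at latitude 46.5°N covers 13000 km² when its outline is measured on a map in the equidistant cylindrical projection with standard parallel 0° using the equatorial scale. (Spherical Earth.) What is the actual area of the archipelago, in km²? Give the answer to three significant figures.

8950 km²

Plate carrée maps x = Rλ, y = Rφ. The meridian scale is h = 1 and the parallel scale is k = 1/cos φ = sec φ.
Areal scale = h·k = 1 × sec φ; at 46.5°, h = 1.000, k = 1.453, so h·k = 1.453.
True area = apparent / (areal scale) = 13000 / 1.453 ≈ 8950 km².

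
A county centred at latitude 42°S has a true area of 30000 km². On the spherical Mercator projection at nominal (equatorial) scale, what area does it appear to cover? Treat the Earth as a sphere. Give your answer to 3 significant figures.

Mercator is conformal, so the point scale is isotropic: h = k = sec φ = 1/cos φ.
Areal scale = k² = sec²φ = 1/cos²(42°) = 1/0.7431² = 1.811.
Apparent area = 30000 × 1.811 ≈ 54300 km².

54300 km²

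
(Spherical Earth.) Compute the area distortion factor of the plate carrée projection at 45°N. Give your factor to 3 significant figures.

1.41

For the equirectangular projection with φ₀ = 0 (plate carrée), h = 1 along meridians and k = sec φ along parallels.
Areal scale = h·k = 1 × sec φ; at 45°, h = 1.000, k = 1.414, so h·k = 1.414.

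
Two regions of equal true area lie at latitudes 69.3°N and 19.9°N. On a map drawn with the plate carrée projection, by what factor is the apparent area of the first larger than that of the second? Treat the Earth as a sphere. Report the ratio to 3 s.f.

2.66

Plate carrée maps x = Rλ, y = Rφ. The meridian scale is h = 1 and the parallel scale is k = 1/cos φ = sec φ.
Areal scale at 69.3°: h·k = 1.000 × 2.829 = 2.829.
Areal scale at 19.9°: h·k = 1.000 × 1.064 = 1.064.
Ratio = 2.829/1.064 ≈ 2.66.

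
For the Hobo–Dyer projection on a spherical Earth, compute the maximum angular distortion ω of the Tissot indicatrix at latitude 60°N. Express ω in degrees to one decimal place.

51.1°

The Hobo–Dyer projection is cylindrical equal-area with φ₀ = 37.5°. For cylindrical equal-area with standard parallel φ₀, h = cos φ / cos φ₀ and k = cos φ₀ / cos φ, so h·k = 1.
At 60°: h = 0.6302, k = 1.587; principal scales a = 1.587, b = 0.6302.
sin(ω/2) = (a − b)/(a + b) = 0.9565/2.217 = 0.4314, so ω = 2 arcsin(0.4314) ≈ 51.1°.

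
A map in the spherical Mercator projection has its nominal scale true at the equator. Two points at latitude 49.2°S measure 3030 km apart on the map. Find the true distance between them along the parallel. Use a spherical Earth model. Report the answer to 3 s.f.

1980 km

For Mercator, h = k = sec φ (a conformal cylindrical projection has a single point scale, 1/cos φ).
Along the parallel at 49.2°, map distances are exaggerated by k = sec 49.2° = 1.530.
True distance = 3030 / 1.530 = 3030 × cos 49.2° ≈ 1980 km.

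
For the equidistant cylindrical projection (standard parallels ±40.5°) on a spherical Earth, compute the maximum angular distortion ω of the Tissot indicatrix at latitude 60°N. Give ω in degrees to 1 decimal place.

23.8°

In the equirectangular projection with standard parallel φ₀ = 40.5° (x = Rλ cos φ₀, y = Rφ), meridians are true-scale (h = 1) and the parallel scale is k = cos φ₀ / cos φ.
At 60°: h = 1.000, k = 1.521; principal scales a = 1.521, b = 1.000.
sin(ω/2) = (a − b)/(a + b) = 0.5208/2.521 = 0.2066, so ω = 2 arcsin(0.2066) ≈ 23.8°.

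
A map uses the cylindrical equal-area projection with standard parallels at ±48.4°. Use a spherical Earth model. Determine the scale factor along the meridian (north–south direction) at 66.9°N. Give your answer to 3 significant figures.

A cylindrical equal-area projection with standard parallel φ₀ has meridian scale h = cos φ / cos φ₀ and parallel scale k = cos φ₀ / cos φ (so areas are preserved, h·k = 1).
h = cos 66.9° / cos 48.4° = 0.3923/0.6639 = 0.5909.

0.591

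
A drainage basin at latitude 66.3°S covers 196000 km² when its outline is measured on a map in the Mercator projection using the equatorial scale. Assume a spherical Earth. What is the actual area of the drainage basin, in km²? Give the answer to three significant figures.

31700 km²

Mercator is conformal, so the point scale is isotropic: h = k = sec φ = 1/cos φ.
Areal scale = k² = sec²φ = 1/cos²(66.3°) = 1/0.4019² = 6.190.
True area = apparent / (areal scale) = 196000 / 6.190 ≈ 31700 km².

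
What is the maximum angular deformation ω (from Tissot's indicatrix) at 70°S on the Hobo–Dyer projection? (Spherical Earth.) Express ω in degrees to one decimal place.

The Hobo–Dyer projection is cylindrical equal-area with φ₀ = 37.5°. Cylindrical equal-area (φ₀ = 37.5°): h = cos φ / cos 37.5° along meridians, k = cos 37.5° / cos φ along parallels; h·k = 1.
At 70°: h = 0.4311, k = 2.320; principal scales a = 2.320, b = 0.4311.
sin(ω/2) = (a − b)/(a + b) = 1.889/2.751 = 0.6865, so ω = 2 arcsin(0.6865) ≈ 86.7°.

86.7°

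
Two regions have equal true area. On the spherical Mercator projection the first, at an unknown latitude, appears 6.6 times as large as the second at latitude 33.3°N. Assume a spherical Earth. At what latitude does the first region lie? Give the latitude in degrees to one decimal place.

71.0°

Mercator areal scale is sec²φ, so apparent-area ratio = sec²φ₁ / sec²φ₂ = cos²φ₂ / cos²φ₁.
cos²φ₂ / cos²φ₁ = 6.6  ⇒  cos φ₁ = cos 33.3° / √6.6 = 0.8358/2.569 = 0.3253.
φ₁ = arccos(0.3253) ≈ 71.0°.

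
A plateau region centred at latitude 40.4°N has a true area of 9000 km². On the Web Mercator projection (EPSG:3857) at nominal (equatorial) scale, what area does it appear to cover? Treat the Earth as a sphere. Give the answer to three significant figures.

15500 km²

Mercator is conformal, so the point scale is isotropic: h = k = sec φ = 1/cos φ.
Areal scale = k² = sec²φ = 1/cos²(40.4°) = 1/0.7615² = 1.724.
Apparent area = 9000 × 1.724 ≈ 15500 km².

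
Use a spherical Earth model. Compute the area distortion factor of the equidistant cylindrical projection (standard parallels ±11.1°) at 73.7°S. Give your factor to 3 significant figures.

3.50

The equidistant cylindrical projection with φ₀ = 11.1° has h = 1 (meridians true) and k = cos φ₀ / cos φ along parallels.
Areal scale = h·k = 1 × cos φ₀ / cos φ; at 73.7°, h = 1.000, k = 3.496, so h·k = 3.496.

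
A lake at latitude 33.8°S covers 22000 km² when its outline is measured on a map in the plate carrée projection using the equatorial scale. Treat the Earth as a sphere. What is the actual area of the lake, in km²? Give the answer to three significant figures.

18300 km²

For the equirectangular projection with φ₀ = 0 (plate carrée), h = 1 along meridians and k = sec φ along parallels.
Areal scale = h·k = 1 × sec φ; at 33.8°, h = 1.000, k = 1.203, so h·k = 1.203.
True area = apparent / (areal scale) = 22000 / 1.203 ≈ 18300 km².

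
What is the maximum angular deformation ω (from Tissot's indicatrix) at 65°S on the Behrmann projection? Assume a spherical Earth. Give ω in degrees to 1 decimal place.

76.0°

The Behrmann projection is cylindrical equal-area with φ₀ = 30°. Cylindrical equal-area (φ₀ = 30°): h = cos φ / cos 30° along meridians, k = cos 30° / cos φ along parallels; h·k = 1.
At 65°: h = 0.4880, k = 2.049; principal scales a = 2.049, b = 0.4880.
sin(ω/2) = (a − b)/(a + b) = 1.561/2.537 = 0.6153, so ω = 2 arcsin(0.6153) ≈ 76.0°.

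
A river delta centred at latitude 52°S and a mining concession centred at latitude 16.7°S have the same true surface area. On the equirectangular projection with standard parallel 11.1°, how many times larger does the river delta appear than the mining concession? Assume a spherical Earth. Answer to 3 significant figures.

The equidistant cylindrical projection with φ₀ = 11.1° has h = 1 (meridians true) and k = cos φ₀ / cos φ along parallels.
Areal scale at 52°: h·k = 1.000 × 1.594 = 1.594.
Areal scale at 16.7°: h·k = 1.000 × 1.025 = 1.025.
Ratio = 1.594/1.025 ≈ 1.56.

1.56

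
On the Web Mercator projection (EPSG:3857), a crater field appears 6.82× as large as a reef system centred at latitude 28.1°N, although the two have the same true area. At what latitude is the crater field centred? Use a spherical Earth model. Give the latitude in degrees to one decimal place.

Mercator areal scale is sec²φ, so apparent-area ratio = sec²φ₁ / sec²φ₂ = cos²φ₂ / cos²φ₁.
cos²φ₂ / cos²φ₁ = 6.82  ⇒  cos φ₁ = cos 28.1° / √6.82 = 0.8821/2.612 = 0.3378.
φ₁ = arccos(0.3378) ≈ 70.3°.

70.3°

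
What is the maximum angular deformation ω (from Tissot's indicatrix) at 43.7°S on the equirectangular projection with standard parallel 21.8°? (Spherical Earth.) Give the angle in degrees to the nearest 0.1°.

In the equirectangular projection with standard parallel φ₀ = 21.8° (x = Rλ cos φ₀, y = Rφ), meridians are true-scale (h = 1) and the parallel scale is k = cos φ₀ / cos φ.
At 43.7°: h = 1.000, k = 1.284; principal scales a = 1.284, b = 1.000.
sin(ω/2) = (a − b)/(a + b) = 0.2843/2.284 = 0.1244, so ω = 2 arcsin(0.1244) ≈ 14.3°.

14.3°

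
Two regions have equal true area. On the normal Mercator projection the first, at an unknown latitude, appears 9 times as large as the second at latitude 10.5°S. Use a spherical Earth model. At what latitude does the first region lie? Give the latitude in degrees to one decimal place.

Mercator areal scale is sec²φ, so apparent-area ratio = sec²φ₁ / sec²φ₂ = cos²φ₂ / cos²φ₁.
cos²φ₂ / cos²φ₁ = 9  ⇒  cos φ₁ = cos 10.5° / √9 = 0.9833/3.000 = 0.3278.
φ₁ = arccos(0.3278) ≈ 70.9°.

70.9°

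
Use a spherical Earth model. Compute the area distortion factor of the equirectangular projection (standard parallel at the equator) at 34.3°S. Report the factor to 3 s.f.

For the equirectangular projection with φ₀ = 0 (plate carrée), h = 1 along meridians and k = sec φ along parallels.
Areal scale = h·k = 1 × sec φ; at 34.3°, h = 1.000, k = 1.211, so h·k = 1.211.

1.21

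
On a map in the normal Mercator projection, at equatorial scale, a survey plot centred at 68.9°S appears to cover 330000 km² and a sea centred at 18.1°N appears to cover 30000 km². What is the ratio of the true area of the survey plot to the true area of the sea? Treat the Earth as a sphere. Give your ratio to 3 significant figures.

1.58

Since Mercator area scale is 1/cos²φ, the true area equals the apparent area multiplied by cos²φ.
True area of survey plot: 330000 × cos²(68.9°) = 330000 × 0.1296 = 42770 km².
True area of sea: 30000 × cos²(18.1°) = 30000 × 0.9035 = 27100 km².
Ratio = 42770 / 27100 ≈ 1.58.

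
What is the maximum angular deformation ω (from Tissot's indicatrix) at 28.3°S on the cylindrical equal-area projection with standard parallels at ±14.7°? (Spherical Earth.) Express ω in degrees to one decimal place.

10.8°

For cylindrical equal-area with standard parallel φ₀, h = cos φ / cos φ₀ and k = cos φ₀ / cos φ, so h·k = 1.
At 28.3°: h = 0.9103, k = 1.099; principal scales a = 1.099, b = 0.9103.
sin(ω/2) = (a − b)/(a + b) = 0.1883/2.009 = 0.09374, so ω = 2 arcsin(0.09374) ≈ 10.8°.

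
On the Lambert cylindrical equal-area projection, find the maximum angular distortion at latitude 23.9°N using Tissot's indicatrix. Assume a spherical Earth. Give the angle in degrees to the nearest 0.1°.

The Lambert cylindrical equal-area projection is the cylindrical equal-area projection with its standard parallel at the equator (φ₀ = 0). Cylindrical equal-area (φ₀ = 0°): h = cos φ / cos 0° along meridians, k = cos 0° / cos φ along parallels; h·k = 1.
At 23.9°: h = 0.9143, k = 1.094; principal scales a = 1.094, b = 0.9143.
sin(ω/2) = (a − b)/(a + b) = 0.1795/2.008 = 0.08941, so ω = 2 arcsin(0.08941) ≈ 10.3°.

10.3°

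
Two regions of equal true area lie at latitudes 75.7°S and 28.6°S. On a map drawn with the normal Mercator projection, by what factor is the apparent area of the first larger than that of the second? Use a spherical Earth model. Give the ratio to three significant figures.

12.6

Mercator areal scale is sec²φ.
At 75.7°: sec²(75.7°) = 1/0.2470² = 16.39.
At 28.6°: sec²(28.6°) = 1/0.8780² = 1.297.
Ratio = 16.39/1.297 = cos²(28.6°)/cos²(75.7°) ≈ 12.6.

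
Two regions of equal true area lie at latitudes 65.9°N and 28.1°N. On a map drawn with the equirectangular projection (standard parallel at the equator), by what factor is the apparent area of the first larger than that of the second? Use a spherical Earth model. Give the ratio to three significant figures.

For the equirectangular projection with φ₀ = 0 (plate carrée), h = 1 along meridians and k = sec φ along parallels.
Areal scale at 65.9°: h·k = 1.000 × 2.449 = 2.449.
Areal scale at 28.1°: h·k = 1.000 × 1.134 = 1.134.
Ratio = 2.449/1.134 ≈ 2.16.

2.16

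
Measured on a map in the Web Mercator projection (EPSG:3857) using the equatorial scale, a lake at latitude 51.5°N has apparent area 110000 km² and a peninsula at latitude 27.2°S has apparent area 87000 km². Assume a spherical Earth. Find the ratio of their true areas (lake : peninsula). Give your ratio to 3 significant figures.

On Mercator the areal scale is sec²φ, so true area = apparent × cos²φ.
True area of lake: 110000 × cos²(51.5°) = 110000 × 0.3875 = 42630 km².
True area of peninsula: 87000 × cos²(27.2°) = 87000 × 0.7911 = 68820 km².
Ratio = 42630 / 68820 ≈ 0.619.

0.619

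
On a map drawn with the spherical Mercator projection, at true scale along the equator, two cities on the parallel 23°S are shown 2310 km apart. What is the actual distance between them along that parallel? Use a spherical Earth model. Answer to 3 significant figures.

Mercator is conformal, so the point scale is isotropic: h = k = sec φ = 1/cos φ.
Along the parallel at 23°, map distances are exaggerated by k = sec 23° = 1.086.
True distance = 2310 / 1.086 = 2310 × cos 23° ≈ 2130 km.

2130 km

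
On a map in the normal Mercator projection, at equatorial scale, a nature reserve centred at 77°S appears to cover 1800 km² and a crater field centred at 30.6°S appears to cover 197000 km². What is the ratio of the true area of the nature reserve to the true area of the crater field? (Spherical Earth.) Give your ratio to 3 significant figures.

Mercator's areal exaggeration is sec²φ; hence true area = (apparent area) · cos²φ.
True area of nature reserve: 1800 × cos²(77°) = 1800 × 0.05060 = 91.09 km².
True area of crater field: 197000 × cos²(30.6°) = 197000 × 0.7409 = 146000 km².
Ratio = 91.09 / 146000 ≈ 0.000624.

0.000624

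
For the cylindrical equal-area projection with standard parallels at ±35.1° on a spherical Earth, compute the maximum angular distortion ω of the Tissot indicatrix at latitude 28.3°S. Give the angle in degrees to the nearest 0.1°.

8.4°

For cylindrical equal-area with standard parallel φ₀, h = cos φ / cos φ₀ and k = cos φ₀ / cos φ, so h·k = 1.
At 28.3°: h = 1.076, k = 0.9292; principal scales a = 1.076, b = 0.9292.
sin(ω/2) = (a − b)/(a + b) = 0.1470/2.005 = 0.07329, so ω = 2 arcsin(0.07329) ≈ 8.4°.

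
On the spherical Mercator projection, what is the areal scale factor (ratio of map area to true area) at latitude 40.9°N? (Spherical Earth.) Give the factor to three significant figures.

For Mercator, h = k = sec φ (a conformal cylindrical projection has a single point scale, 1/cos φ).
Areal scale = k² = sec²φ = 1/cos²(40.9°) = 1/0.7559² = 1.750.

1.75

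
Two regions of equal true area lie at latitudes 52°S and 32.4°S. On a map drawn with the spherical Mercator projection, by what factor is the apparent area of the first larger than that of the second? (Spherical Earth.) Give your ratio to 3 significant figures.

1.88

Mercator is conformal with k = sec φ, so areal scale = k² = sec²φ.
At 52°: sec²(52°) = 1/0.6157² = 2.638.
At 32.4°: sec²(32.4°) = 1/0.8443² = 1.403.
Ratio = 2.638/1.403 = cos²(32.4°)/cos²(52°) ≈ 1.88.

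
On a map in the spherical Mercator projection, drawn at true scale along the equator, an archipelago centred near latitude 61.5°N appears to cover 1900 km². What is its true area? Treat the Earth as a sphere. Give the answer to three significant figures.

Mercator is conformal, so the point scale is isotropic: h = k = sec φ = 1/cos φ.
Areal scale = k² = sec²φ = 1/cos²(61.5°) = 1/0.4772² = 4.392.
True area = apparent / (areal scale) = 1900 / 4.392 ≈ 433 km².

433 km²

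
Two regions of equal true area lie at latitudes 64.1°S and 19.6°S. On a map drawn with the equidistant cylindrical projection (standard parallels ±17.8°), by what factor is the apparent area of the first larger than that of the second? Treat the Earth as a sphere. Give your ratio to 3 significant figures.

2.16

With standard parallel φ₀ = 17.8°, the equirectangular projection gives x = Rλ cos φ₀, y = Rφ, so h = 1 and k = cos 17.8° / cos φ.
Areal scale at 64.1°: h·k = 1.000 × 2.180 = 2.180.
Areal scale at 19.6°: h·k = 1.000 × 1.011 = 1.011.
Ratio = 2.180/1.011 ≈ 2.16.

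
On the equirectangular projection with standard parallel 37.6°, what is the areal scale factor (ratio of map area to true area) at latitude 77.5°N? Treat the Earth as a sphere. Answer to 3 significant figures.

In the equirectangular projection with standard parallel φ₀ = 37.6° (x = Rλ cos φ₀, y = Rφ), meridians are true-scale (h = 1) and the parallel scale is k = cos φ₀ / cos φ.
Areal scale = h·k = 1 × cos φ₀ / cos φ; at 77.5°, h = 1.000, k = 3.661, so h·k = 3.661.

3.66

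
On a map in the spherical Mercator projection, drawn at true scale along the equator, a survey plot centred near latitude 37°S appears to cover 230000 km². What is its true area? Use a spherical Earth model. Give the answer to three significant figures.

The Mercator projection is conformal; its linear scale factor is the same in every direction and equals sec φ = 1/cos φ.
Areal scale = k² = sec²φ = 1/cos²(37°) = 1/0.7986² = 1.568.
True area = apparent / (areal scale) = 230000 / 1.568 ≈ 147000 km².

147000 km²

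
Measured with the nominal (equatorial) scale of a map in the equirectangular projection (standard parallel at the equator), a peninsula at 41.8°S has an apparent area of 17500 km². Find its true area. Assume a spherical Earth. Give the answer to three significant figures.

In the plate carrée (x = Rλ, y = Rφ), meridians are true-scale (h = 1) and parallels are stretched by k = sec φ.
Areal scale = h·k = 1 × sec φ; at 41.8°, h = 1.000, k = 1.341, so h·k = 1.341.
True area = apparent / (areal scale) = 17500 / 1.341 ≈ 13000 km².

13000 km²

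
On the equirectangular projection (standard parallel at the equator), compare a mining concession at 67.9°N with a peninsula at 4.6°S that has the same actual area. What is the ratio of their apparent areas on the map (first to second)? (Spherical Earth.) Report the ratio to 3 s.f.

2.65

For the equirectangular projection with φ₀ = 0 (plate carrée), h = 1 along meridians and k = sec φ along parallels.
Areal scale at 67.9°: h·k = 1.000 × 2.658 = 2.658.
Areal scale at 4.6°: h·k = 1.000 × 1.003 = 1.003.
Ratio = 2.658/1.003 ≈ 2.65.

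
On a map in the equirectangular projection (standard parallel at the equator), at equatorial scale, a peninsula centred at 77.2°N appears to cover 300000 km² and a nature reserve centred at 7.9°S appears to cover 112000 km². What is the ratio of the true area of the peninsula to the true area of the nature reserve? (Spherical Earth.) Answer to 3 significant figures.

0.599

Plate carrée has h = 1 and k = sec φ, giving areal scale sec φ; true area = (apparent area) · cos φ.
True area of peninsula: 300000 × cos(77.2°) = 300000 × 0.2215 = 66460 km².
True area of nature reserve: 112000 × cos(7.9°) = 112000 × 0.9905 = 110900 km².
Ratio = 66460 / 110900 ≈ 0.599.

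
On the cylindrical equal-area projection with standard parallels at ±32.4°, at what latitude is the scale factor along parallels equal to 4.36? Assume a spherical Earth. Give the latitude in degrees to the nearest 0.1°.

78.8°

For cylindrical equal-area with standard parallel φ₀, h = cos φ / cos φ₀ and k = cos φ₀ / cos φ, so h·k = 1.
k = cos φ₀ / cos φ = 4.36  ⇒  cos φ = cos 32.4° / 4.36 = 0.1937.
φ = arccos(0.1937) ≈ 78.8°.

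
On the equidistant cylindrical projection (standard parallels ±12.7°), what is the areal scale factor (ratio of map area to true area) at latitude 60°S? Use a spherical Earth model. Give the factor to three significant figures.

1.95

The equidistant cylindrical projection with φ₀ = 12.7° has h = 1 (meridians true) and k = cos φ₀ / cos φ along parallels.
Areal scale = h·k = 1 × cos φ₀ / cos φ; at 60°, h = 1.000, k = 1.951, so h·k = 1.951.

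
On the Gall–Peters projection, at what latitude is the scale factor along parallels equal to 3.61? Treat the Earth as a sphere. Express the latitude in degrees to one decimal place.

78.7°

Gall–Peters is a cylindrical equal-area projection with standard parallels at ±45°. A cylindrical equal-area projection with standard parallel φ₀ has meridian scale h = cos φ / cos φ₀ and parallel scale k = cos φ₀ / cos φ (so areas are preserved, h·k = 1).
k = cos φ₀ / cos φ = 3.61  ⇒  cos φ = cos 45° / 3.61 = 0.1959.
φ = arccos(0.1959) ≈ 78.7°.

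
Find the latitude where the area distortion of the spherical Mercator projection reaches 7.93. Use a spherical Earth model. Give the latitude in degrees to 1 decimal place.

69.2°

Mercator areal scale is sec²φ.
sec²φ = 7.93  ⇒  cos²φ = 0.1261  ⇒  cos φ = 0.3551.
φ = arccos(0.3551) ≈ 69.2°.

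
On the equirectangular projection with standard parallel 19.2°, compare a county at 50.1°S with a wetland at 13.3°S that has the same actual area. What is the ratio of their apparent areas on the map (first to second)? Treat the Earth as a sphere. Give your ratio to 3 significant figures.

With standard parallel φ₀ = 19.2°, the equirectangular projection gives x = Rλ cos φ₀, y = Rφ, so h = 1 and k = cos 19.2° / cos φ.
Areal scale at 50.1°: h·k = 1.000 × 1.472 = 1.472.
Areal scale at 13.3°: h·k = 1.000 × 0.9704 = 0.9704.
Ratio = 1.472/0.9704 ≈ 1.52.

1.52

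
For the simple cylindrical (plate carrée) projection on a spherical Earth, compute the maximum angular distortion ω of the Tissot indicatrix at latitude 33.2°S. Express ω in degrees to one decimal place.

For the equirectangular projection with φ₀ = 0 (plate carrée), h = 1 along meridians and k = sec φ along parallels.
At 33.2°: h = 1.000, k = 1.195; principal scales a = 1.195, b = 1.000.
sin(ω/2) = (a − b)/(a + b) = 0.1951/2.195 = 0.08887, so ω = 2 arcsin(0.08887) ≈ 10.2°.

10.2°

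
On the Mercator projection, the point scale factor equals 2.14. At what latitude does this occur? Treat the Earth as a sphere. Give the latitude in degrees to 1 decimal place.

Mercator scale is k = sec φ = 1/cos φ.
1/cos φ = 2.14  ⇒  cos φ = 0.4673  ⇒  φ = arccos(0.4673) ≈ 62.1°.

62.1°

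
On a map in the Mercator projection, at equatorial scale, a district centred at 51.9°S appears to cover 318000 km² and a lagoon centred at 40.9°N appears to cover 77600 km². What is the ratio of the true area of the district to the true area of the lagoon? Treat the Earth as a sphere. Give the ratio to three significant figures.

On Mercator the areal scale is sec²φ, so true area = apparent × cos²φ.
True area of district: 318000 × cos²(51.9°) = 318000 × 0.3807 = 121100 km².
True area of lagoon: 77600 × cos²(40.9°) = 77600 × 0.5713 = 44330 km².
Ratio = 121100 / 44330 ≈ 2.73.

2.73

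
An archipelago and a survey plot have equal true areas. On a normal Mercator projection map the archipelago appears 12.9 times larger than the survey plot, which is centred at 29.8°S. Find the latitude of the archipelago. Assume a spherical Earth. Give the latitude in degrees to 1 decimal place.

Mercator areal scale is sec²φ, so apparent-area ratio = sec²φ₁ / sec²φ₂ = cos²φ₂ / cos²φ₁.
cos²φ₂ / cos²φ₁ = 12.9  ⇒  cos φ₁ = cos 29.8° / √12.9 = 0.8678/3.592 = 0.2416.
φ₁ = arccos(0.2416) ≈ 76.0°.

76.0°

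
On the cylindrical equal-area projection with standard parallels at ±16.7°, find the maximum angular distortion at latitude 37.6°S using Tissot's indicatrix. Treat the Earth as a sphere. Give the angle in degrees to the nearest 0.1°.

21.6°

Cylindrical equal-area (φ₀ = 16.7°): h = cos φ / cos 16.7° along meridians, k = cos 16.7° / cos φ along parallels; h·k = 1.
At 37.6°: h = 0.8272, k = 1.209; principal scales a = 1.209, b = 0.8272.
sin(ω/2) = (a − b)/(a + b) = 0.3818/2.036 = 0.1875, so ω = 2 arcsin(0.1875) ≈ 21.6°.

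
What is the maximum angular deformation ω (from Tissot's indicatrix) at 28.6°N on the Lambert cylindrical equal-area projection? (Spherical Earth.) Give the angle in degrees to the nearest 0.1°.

The Lambert cylindrical equal-area projection is the cylindrical equal-area projection with its standard parallel at the equator (φ₀ = 0). Cylindrical equal-area (φ₀ = 0°): h = cos φ / cos 0° along meridians, k = cos 0° / cos φ along parallels; h·k = 1.
At 28.6°: h = 0.8780, k = 1.139; principal scales a = 1.139, b = 0.8780.
sin(ω/2) = (a − b)/(a + b) = 0.2610/2.017 = 0.1294, so ω = 2 arcsin(0.1294) ≈ 14.9°.

14.9°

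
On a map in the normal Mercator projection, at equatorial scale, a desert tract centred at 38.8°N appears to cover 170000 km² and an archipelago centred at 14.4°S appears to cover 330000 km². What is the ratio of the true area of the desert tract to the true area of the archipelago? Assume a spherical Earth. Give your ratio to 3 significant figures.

0.334

Since Mercator area scale is 1/cos²φ, the true area equals the apparent area multiplied by cos²φ.
True area of desert tract: 170000 × cos²(38.8°) = 170000 × 0.6074 = 103300 km².
True area of archipelago: 330000 × cos²(14.4°) = 330000 × 0.9382 = 309600 km².
Ratio = 103300 / 309600 ≈ 0.334.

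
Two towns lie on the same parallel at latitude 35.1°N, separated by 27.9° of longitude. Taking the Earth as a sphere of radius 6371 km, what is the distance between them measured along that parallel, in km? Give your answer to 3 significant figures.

2540 km

Arc length along a parallel = R cos φ · Δλ (with Δλ in radians).
= 6371 × cos 35.1° × (27.9° × π/180) = 6371 × 0.8181 × 0.4869 ≈ 2540 km.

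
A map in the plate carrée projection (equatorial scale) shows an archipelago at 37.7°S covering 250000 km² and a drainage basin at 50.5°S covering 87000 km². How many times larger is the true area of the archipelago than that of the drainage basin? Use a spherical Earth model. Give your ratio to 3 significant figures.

3.57

Plate carrée has h = 1 and k = sec φ, giving areal scale sec φ; true area = (apparent area) · cos φ.
True area of archipelago: 250000 × cos(37.7°) = 250000 × 0.7912 = 197800 km².
True area of drainage basin: 87000 × cos(50.5°) = 87000 × 0.6361 = 55340 km².
Ratio = 197800 / 55340 ≈ 3.57.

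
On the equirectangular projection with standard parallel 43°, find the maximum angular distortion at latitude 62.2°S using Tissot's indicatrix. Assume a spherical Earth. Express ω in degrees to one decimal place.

25.6°

The equidistant cylindrical projection with φ₀ = 43° has h = 1 (meridians true) and k = cos φ₀ / cos φ along parallels.
At 62.2°: h = 1.000, k = 1.568; principal scales a = 1.568, b = 1.000.
sin(ω/2) = (a − b)/(a + b) = 0.5681/2.568 = 0.2212, so ω = 2 arcsin(0.2212) ≈ 25.6°.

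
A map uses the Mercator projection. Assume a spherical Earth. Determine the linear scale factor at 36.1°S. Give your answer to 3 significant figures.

Mercator is conformal, so the point scale is isotropic: h = k = sec φ = 1/cos φ.
k = 1/cos 36.1° = 1/0.8080 = 1.238.

1.24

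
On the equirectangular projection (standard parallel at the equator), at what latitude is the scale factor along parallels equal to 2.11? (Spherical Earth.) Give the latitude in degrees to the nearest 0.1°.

Plate carrée: h = 1, k = sec φ along parallels.
sec φ = 2.11  ⇒  cos φ = 0.4739  ⇒  φ ≈ 61.7°.

61.7°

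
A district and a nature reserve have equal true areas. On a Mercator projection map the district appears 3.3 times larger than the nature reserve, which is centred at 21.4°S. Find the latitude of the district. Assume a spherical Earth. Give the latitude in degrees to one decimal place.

59.2°

For equal true areas on Mercator, apparent areas scale as sec²φ, so the ratio is cos²φ₂ / cos²φ₁.
cos²φ₂ / cos²φ₁ = 3.3  ⇒  cos φ₁ = cos 21.4° / √3.3 = 0.9311/1.817 = 0.5125.
φ₁ = arccos(0.5125) ≈ 59.2°.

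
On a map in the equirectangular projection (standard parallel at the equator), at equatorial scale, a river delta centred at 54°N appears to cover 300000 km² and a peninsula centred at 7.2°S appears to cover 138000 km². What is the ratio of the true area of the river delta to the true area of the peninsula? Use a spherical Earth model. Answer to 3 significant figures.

1.29

Plate carrée has h = 1 and k = sec φ, giving areal scale sec φ; true area = (apparent area) · cos φ.
True area of river delta: 300000 × cos(54°) = 300000 × 0.5878 = 176300 km².
True area of peninsula: 138000 × cos(7.2°) = 138000 × 0.9921 = 136900 km².
Ratio = 176300 / 136900 ≈ 1.29.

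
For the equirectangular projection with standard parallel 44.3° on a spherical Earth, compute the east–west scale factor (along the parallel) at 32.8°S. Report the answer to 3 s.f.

0.851

In the equirectangular projection with standard parallel φ₀ = 44.3° (x = Rλ cos φ₀, y = Rφ), meridians are true-scale (h = 1) and the parallel scale is k = cos φ₀ / cos φ.
k = cos 44.3° / cos 32.8° = 0.7157/0.8406 = 0.8514.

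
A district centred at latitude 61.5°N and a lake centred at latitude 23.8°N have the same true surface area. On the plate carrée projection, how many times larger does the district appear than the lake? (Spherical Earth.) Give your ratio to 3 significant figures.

For the equirectangular projection with φ₀ = 0 (plate carrée), h = 1 along meridians and k = sec φ along parallels.
Areal scale at 61.5°: h·k = 1.000 × 2.096 = 2.096.
Areal scale at 23.8°: h·k = 1.000 × 1.093 = 1.093.
Ratio = 2.096/1.093 ≈ 1.92.

1.92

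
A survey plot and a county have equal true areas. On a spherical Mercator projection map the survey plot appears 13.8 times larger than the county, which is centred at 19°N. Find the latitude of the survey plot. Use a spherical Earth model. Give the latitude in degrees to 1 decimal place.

75.3°

Mercator areal scale is sec²φ, so apparent-area ratio = sec²φ₁ / sec²φ₂ = cos²φ₂ / cos²φ₁.
cos²φ₂ / cos²φ₁ = 13.8  ⇒  cos φ₁ = cos 19° / √13.8 = 0.9455/3.715 = 0.2545.
φ₁ = arccos(0.2545) ≈ 75.3°.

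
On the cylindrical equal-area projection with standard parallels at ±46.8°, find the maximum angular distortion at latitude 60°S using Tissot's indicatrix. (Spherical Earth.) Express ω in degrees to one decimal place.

35.4°

A cylindrical equal-area projection with standard parallel φ₀ has meridian scale h = cos φ / cos φ₀ and parallel scale k = cos φ₀ / cos φ (so areas are preserved, h·k = 1).
At 60°: h = 0.7304, k = 1.369; principal scales a = 1.369, b = 0.7304.
sin(ω/2) = (a − b)/(a + b) = 0.6387/2.100 = 0.3042, so ω = 2 arcsin(0.3042) ≈ 35.4°.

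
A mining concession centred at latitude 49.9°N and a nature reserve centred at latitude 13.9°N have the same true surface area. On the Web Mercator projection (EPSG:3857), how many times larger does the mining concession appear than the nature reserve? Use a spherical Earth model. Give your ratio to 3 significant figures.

2.27

On Mercator, area is exaggerated by sec²φ = 1/cos²φ.
At 49.9°: sec²(49.9°) = 1/0.6441² = 2.410.
At 13.9°: sec²(13.9°) = 1/0.9707² = 1.061.
Ratio = 2.410/1.061 = cos²(13.9°)/cos²(49.9°) ≈ 2.27.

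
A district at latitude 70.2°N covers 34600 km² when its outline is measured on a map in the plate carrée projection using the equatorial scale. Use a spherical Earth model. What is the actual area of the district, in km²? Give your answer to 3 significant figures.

11700 km²

For the equirectangular projection with φ₀ = 0 (plate carrée), h = 1 along meridians and k = sec φ along parallels.
Areal scale = h·k = 1 × sec φ; at 70.2°, h = 1.000, k = 2.952, so h·k = 2.952.
True area = apparent / (areal scale) = 34600 / 2.952 ≈ 11700 km².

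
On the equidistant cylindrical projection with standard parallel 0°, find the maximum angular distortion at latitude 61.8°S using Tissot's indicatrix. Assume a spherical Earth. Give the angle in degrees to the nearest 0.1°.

42.0°

For the equirectangular projection with φ₀ = 0 (plate carrée), h = 1 along meridians and k = sec φ along parallels.
At 61.8°: h = 1.000, k = 2.116; principal scales a = 2.116, b = 1.000.
sin(ω/2) = (a − b)/(a + b) = 1.116/3.116 = 0.3582, so ω = 2 arcsin(0.3582) ≈ 42.0°.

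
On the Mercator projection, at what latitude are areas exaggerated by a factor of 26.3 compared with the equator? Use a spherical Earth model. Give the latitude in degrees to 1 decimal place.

78.8°

Mercator areal scale is sec²φ.
sec²φ = 26.3  ⇒  cos²φ = 0.03802  ⇒  cos φ = 0.1950.
φ = arccos(0.1950) ≈ 78.8°.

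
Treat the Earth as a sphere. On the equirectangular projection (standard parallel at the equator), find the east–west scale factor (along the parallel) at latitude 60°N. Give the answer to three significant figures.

2.00

In the plate carrée (x = Rλ, y = Rφ), meridians are true-scale (h = 1) and parallels are stretched by k = sec φ.
k = 1/cos 60° = 1/0.5000 = 2.000.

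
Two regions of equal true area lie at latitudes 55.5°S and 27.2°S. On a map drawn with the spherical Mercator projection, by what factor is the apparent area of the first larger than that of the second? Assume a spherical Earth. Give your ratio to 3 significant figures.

Mercator is conformal with k = sec φ, so areal scale = k² = sec²φ.
At 55.5°: sec²(55.5°) = 1/0.5664² = 3.117.
At 27.2°: sec²(27.2°) = 1/0.8894² = 1.264.
Ratio = 3.117/1.264 = cos²(27.2°)/cos²(55.5°) ≈ 2.47.

2.47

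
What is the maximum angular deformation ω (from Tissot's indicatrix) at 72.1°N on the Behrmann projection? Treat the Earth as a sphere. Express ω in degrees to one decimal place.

The Behrmann projection is cylindrical equal-area with φ₀ = 30°. A cylindrical equal-area projection with standard parallel φ₀ has meridian scale h = cos φ / cos φ₀ and parallel scale k = cos φ₀ / cos φ (so areas are preserved, h·k = 1).
At 72.1°: h = 0.3549, k = 2.818; principal scales a = 2.818, b = 0.3549.
sin(ω/2) = (a − b)/(a + b) = 2.463/3.173 = 0.7763, so ω = 2 arcsin(0.7763) ≈ 101.8°.

101.8°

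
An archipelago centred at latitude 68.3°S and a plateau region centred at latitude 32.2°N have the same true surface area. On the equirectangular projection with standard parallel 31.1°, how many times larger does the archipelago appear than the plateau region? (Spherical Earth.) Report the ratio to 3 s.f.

In the equirectangular projection with standard parallel φ₀ = 31.1° (x = Rλ cos φ₀, y = Rφ), meridians are true-scale (h = 1) and the parallel scale is k = cos φ₀ / cos φ.
Areal scale at 68.3°: h·k = 1.000 × 2.316 = 2.316.
Areal scale at 32.2°: h·k = 1.000 × 1.012 = 1.012.
Ratio = 2.316/1.012 ≈ 2.29.

2.29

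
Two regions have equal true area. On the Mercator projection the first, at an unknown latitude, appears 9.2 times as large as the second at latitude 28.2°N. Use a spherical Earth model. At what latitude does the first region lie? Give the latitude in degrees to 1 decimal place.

73.1°

Mercator areal scale is sec²φ, so apparent-area ratio = sec²φ₁ / sec²φ₂ = cos²φ₂ / cos²φ₁.
cos²φ₂ / cos²φ₁ = 9.2  ⇒  cos φ₁ = cos 28.2° / √9.2 = 0.8813/3.033 = 0.2906.
φ₁ = arccos(0.2906) ≈ 73.1°.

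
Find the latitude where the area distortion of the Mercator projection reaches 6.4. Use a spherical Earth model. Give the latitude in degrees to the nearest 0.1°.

66.7°

Mercator areal scale is sec²φ.
sec²φ = 6.4  ⇒  cos²φ = 0.1562  ⇒  cos φ = 0.3953.
φ = arccos(0.3953) ≈ 66.7°.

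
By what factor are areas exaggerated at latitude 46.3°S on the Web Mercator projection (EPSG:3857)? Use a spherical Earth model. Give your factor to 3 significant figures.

For Mercator, h = k = sec φ (a conformal cylindrical projection has a single point scale, 1/cos φ).
Areal scale = k² = sec²φ = 1/cos²(46.3°) = 1/0.6909² = 2.095.

2.10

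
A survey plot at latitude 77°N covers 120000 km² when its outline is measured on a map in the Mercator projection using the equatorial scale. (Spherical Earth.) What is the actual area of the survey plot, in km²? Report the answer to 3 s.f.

6070 km²

For Mercator, h = k = sec φ (a conformal cylindrical projection has a single point scale, 1/cos φ).
Areal scale = k² = sec²φ = 1/cos²(77°) = 1/0.2250² = 19.76.
True area = apparent / (areal scale) = 120000 / 19.76 ≈ 6070 km².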